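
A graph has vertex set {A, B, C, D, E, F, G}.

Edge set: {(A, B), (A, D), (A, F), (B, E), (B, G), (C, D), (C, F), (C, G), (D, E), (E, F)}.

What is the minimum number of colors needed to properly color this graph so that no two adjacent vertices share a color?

The cycle G-C-F-A-B-G has odd length 5, so it cannot be 2-colored; at least 3 colors are needed.
A valid assignment using 3 colors: A=blue, B=red, C=blue, D=red, E=blue, F=red, G=green. No two adjacent vertices share a color.

3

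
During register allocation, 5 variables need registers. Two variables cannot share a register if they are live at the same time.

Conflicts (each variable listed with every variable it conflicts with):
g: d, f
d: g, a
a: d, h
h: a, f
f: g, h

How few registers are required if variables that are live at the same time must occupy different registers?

3

The cycle g-f-h-a-d-g has odd length 5, so it cannot be 2-colored; at least 3 registers are needed.
3 registers suffice: register 1 → {d, h}; register 2 → {g, a}; register 3 → {f}. No two conflicting variables share a register.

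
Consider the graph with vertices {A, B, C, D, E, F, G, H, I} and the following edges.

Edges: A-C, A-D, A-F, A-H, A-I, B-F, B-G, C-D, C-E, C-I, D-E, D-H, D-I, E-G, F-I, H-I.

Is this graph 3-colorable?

A, C, D, I are mutually adjacent (a clique of size 4), so at least 4 colors are needed.
So 3 colors are not enough.

No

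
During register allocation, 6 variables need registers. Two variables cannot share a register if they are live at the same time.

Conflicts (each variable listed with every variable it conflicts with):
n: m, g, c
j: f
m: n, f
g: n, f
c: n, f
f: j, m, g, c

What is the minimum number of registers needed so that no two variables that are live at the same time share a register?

n and m conflict, so at least 2 registers are needed.
2 registers suffice: register 1 → {n, f}; register 2 → {j, m, g, c}. Every pair that conflicts lands in different registers.

2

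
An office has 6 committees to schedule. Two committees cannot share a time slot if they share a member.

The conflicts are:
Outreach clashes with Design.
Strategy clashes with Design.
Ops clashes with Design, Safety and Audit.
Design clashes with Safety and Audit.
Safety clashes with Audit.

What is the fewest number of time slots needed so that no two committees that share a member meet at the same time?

4

Ops, Design, Safety, Audit pairwise conflict, so at least 4 time slots are needed.
A valid assignment using 4 time slots: Outreach=2, Strategy=2, Ops=3, Design=1, Safety=2, Audit=4. Each listed conflict is separated.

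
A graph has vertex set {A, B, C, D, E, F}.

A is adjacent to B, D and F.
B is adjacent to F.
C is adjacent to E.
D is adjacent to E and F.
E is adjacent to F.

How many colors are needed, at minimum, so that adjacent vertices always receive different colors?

3

A, B, F form a triangle, so at least 3 colors are needed.
One proper 3-coloring: A=3, B=2, C=1, D=2, E=3, F=1. Every edge joins two different colors.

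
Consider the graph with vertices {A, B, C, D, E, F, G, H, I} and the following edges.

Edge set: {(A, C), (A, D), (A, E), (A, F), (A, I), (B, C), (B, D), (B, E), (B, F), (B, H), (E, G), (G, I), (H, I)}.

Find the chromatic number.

The cycle I-A-F-B-H-I has odd length 5, so it cannot be 2-colored; at least 3 colors are needed.
A valid assignment using 3 colors: A=1, B=1, C=2, D=2, E=2, F=2, G=1, H=3, I=2. Each edge has distinct colors on its endpoints.

3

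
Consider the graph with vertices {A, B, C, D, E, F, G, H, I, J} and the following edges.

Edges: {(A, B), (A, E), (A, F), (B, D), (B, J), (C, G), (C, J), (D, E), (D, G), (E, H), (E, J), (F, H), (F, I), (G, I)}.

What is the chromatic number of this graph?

The cycle J-C-G-D-B-J has odd length 5, so it cannot be 2-colored; at least 3 colors are needed.
3 colors suffice: color 1 → {B, E, F, G}; color 2 → {A, D, H, I, J}; color 3 → {C}. Every edge joins two different colors.

3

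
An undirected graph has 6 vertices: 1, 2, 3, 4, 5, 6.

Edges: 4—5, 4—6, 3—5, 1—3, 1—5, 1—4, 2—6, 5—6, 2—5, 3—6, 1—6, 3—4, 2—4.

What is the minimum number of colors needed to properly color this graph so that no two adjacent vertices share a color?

5

1, 3, 4, 5, 6 are pairwise adjacent (a clique of size 5), so at least 5 colors are needed.
A valid assignment using 5 colors: 1=e, 2=d, 3=d, 4=b, 5=a, 6=c. No two adjacent vertices share a color.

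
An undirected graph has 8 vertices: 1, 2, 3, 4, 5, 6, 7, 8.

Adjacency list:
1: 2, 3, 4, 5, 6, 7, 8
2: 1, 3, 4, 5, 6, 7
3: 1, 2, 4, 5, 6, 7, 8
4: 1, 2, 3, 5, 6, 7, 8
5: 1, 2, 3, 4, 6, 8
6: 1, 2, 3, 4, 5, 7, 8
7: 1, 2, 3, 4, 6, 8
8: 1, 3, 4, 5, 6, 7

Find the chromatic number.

1, 3, 4, 5, 6, 8 are pairwise adjacent (a clique of size 6), so at least 6 colors are needed.
A valid assignment using 6 colors: 1=a, 2=e, 3=b, 4=d, 5=f, 6=c, 7=f, 8=e. Each edge has distinct colors on its endpoints.

6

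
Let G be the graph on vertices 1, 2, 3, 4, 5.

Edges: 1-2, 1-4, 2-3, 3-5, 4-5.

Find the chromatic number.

3

The cycle 5-4-1-2-3-5 has odd length 5, so it cannot be 2-colored; at least 3 colors are needed.
3 colors suffice: color a → {1, 3}; color b → {2, 4}; color c → {5}. No two adjacent vertices share a color.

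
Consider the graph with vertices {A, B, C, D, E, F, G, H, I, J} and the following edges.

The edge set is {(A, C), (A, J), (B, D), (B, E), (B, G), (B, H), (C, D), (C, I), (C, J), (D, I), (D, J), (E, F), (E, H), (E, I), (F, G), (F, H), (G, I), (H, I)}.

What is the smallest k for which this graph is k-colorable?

B, E, H are mutually adjacent, so at least 3 colors are needed.
A valid assignment using 3 colors: A=3, B=1, C=2, D=3, E=3, F=1, G=2, H=2, I=1, J=1. Every edge joins two different colors.

3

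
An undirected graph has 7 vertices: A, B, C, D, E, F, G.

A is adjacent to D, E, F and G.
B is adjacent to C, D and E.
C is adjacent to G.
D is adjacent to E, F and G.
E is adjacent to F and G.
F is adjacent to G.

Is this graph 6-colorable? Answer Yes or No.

Yes

The chromatic number is 5. A, D, E, F, G form a clique, so at least 5 colors are needed.
5 colors suffice: color 1 → {B, G}; color 2 → {C, E}; color 3 → {D}; color 4 → {A}; color 5 → {F}.
Since 6 ≥ 5, a proper 6-coloring certainly exists.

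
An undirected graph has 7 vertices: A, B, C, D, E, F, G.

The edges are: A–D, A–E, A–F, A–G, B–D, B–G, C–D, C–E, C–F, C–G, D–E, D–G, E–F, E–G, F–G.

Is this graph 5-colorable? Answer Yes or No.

The chromatic number is 4. C, E, F, G are mutually adjacent (a clique of size 4), so at least 4 colors are needed.
4 colors suffice: A=4, B=2, C=4, D=3, E=2, F=3, G=1.
Since 5 ≥ 4, a proper 5-coloring certainly exists.

Yes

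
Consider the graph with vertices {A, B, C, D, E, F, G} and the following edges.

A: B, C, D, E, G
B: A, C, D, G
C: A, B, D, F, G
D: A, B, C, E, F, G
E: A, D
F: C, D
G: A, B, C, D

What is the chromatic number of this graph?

A, B, C, D, G are mutually adjacent (a clique of size 5), so at least 5 colors are needed.
5 colors suffice: color 1 → {D}; color 2 → {C, E}; color 3 → {A, F}; color 4 → {B}; color 5 → {G}. Every edge joins two different colors.

5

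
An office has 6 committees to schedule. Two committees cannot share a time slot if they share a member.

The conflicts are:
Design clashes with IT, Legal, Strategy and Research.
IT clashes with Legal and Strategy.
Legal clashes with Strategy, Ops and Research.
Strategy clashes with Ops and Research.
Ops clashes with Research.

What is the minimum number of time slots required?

4

Legal, Strategy, Ops, Research are mutually in conflict, so at least 4 time slots are needed.
4 time slots suffice: Design=4, IT=3, Legal=1, Strategy=2, Ops=4, Research=3. Every pair that conflicts lands in different time slots.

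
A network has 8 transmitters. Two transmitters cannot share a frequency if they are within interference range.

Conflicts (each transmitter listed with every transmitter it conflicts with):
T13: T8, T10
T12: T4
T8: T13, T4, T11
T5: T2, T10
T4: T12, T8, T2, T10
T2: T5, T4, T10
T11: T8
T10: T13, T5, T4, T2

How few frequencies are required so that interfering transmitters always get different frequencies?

T4, T2, T10 all conflict with each other, so at least 3 frequencies are needed.
Using 3 frequencies: T13=1, T12=2, T8=2, T5=1, T4=1, T2=3, T11=1, T10=2. Each listed conflict is separated.

3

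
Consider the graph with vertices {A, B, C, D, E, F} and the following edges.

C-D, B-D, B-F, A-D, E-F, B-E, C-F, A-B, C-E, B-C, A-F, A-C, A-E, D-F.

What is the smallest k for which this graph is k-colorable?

5

A, B, C, E, F form a clique, so at least 5 colors are needed.
5 colors suffice: color red → {B}; color blue → {C}; color green → {A}; color yellow → {F}; color purple → {D, E}. Every edge joins two different colors.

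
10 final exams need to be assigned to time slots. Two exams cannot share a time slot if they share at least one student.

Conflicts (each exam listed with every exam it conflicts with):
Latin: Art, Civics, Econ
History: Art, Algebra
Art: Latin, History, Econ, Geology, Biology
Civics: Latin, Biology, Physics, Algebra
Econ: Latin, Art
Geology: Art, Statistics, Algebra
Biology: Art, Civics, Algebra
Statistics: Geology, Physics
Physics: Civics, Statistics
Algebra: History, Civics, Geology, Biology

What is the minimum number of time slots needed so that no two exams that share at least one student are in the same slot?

Latin, Art, Econ pairwise conflict, so at least 3 time slots are needed.
3 time slots suffice: Latin=3, History=2, Art=1, Civics=2, Econ=2, Geology=2, Biology=3, Statistics=3, Physics=1, Algebra=1. Every pair that conflicts lands in different time slots.

3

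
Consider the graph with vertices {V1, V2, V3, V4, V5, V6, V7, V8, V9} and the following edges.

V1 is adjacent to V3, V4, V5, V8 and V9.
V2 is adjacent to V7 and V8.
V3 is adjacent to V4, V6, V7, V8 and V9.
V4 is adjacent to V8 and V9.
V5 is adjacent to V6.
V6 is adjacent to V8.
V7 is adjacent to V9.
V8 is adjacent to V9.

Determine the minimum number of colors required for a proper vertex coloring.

V1, V3, V4, V8, V9 form a clique, so at least 5 colors are needed.
5 colors suffice: V1=4, V2=2, V3=2, V4=5, V5=1, V6=3, V7=1, V8=1, V9=3. Each edge has distinct colors on its endpoints.

5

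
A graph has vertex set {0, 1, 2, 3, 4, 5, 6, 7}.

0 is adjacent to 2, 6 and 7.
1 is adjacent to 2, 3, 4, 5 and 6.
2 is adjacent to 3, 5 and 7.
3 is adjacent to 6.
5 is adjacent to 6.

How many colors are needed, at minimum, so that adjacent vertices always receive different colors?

1, 3, 6 are mutually adjacent, so at least 3 colors are needed.
3 colors suffice: color red → {0, 1}; color blue → {2, 4, 6}; color green → {3, 5, 7}. Each edge has distinct colors on its endpoints.

3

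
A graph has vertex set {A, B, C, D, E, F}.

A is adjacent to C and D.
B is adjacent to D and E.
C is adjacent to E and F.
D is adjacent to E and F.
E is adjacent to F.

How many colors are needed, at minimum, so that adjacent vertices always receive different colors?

D, E, F are mutually adjacent, so at least 3 colors are needed.
3 colors suffice: color 1 → {C, D}; color 2 → {A, E}; color 3 → {B, F}. Every edge joins two different colors.

3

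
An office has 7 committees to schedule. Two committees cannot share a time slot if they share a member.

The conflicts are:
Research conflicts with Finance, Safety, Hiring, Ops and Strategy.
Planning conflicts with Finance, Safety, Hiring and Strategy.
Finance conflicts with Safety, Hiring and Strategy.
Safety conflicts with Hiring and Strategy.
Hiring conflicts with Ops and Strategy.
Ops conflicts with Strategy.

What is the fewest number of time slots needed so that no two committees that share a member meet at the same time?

5

Research, Finance, Safety, Hiring, Strategy pairwise conflict, so at least 5 time slots are needed.
5 time slots suffice: time slot 1 → {Hiring}; time slot 2 → {Strategy}; time slot 3 → {Finance, Ops}; time slot 4 → {Research, Planning}; time slot 5 → {Safety}. Every pair that conflicts lands in different time slots.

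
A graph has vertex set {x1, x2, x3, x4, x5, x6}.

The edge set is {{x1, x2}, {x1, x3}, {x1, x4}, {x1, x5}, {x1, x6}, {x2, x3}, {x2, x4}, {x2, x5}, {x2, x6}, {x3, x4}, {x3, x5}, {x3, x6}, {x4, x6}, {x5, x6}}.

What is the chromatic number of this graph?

x1, x2, x3, x4, x6 are pairwise adjacent (a clique of size 5), so at least 5 colors are needed.
5 colors suffice: color R → {x2}; color B → {x3}; color G → {x1}; color Y → {x6}; color P → {x4, x5}. Every edge joins two different colors.

5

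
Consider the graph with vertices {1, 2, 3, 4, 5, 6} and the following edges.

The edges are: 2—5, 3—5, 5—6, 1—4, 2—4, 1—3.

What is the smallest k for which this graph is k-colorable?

3

The cycle 4-1-3-5-2-4 has odd length 5, so it cannot be 2-colored; at least 3 colors are needed.
3 colors suffice: color a → {1, 5}; color b → {3, 4, 6}; color c → {2}. Every edge joins two different colors.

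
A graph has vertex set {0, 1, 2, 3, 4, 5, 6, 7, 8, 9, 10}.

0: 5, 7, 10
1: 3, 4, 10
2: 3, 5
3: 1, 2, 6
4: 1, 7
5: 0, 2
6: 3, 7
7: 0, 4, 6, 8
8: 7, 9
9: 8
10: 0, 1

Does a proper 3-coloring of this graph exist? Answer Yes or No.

The chromatic number is 3. The cycle 1-4-7-6-3-1 has odd length 5, so it cannot be 2-colored; at least 3 colors are needed.
A valid assignment using 3 colors: 0=b, 1=b, 2=b, 3=a, 4=c, 5=a, 6=b, 7=a, 8=b, 9=a, 10=a.
That is already a proper 3-coloring.

Yes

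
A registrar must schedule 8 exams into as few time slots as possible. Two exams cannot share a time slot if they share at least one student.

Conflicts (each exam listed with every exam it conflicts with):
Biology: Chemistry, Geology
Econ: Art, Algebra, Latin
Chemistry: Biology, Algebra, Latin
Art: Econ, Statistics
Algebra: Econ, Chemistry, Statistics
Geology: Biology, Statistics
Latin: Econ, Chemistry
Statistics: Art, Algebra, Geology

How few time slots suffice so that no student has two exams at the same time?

The cycle Chemistry-Biology-Geology-Statistics-Algebra-Chemistry has odd length 5, so it cannot be 2-colored; at least 3 time slots are needed.
3 time slots suffice: time slot 1 → {Econ, Chemistry, Statistics}; time slot 2 → {Art, Algebra, Geology, Latin}; time slot 3 → {Biology}. Each listed conflict is separated.

3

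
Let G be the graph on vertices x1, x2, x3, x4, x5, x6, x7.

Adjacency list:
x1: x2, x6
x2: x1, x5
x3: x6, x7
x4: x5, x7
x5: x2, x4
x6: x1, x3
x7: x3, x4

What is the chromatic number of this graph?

The cycle x3-x7-x4-x5-x2-x1-x6-x3 has odd length 7, so it cannot be 2-colored; at least 3 colors are needed.
3 colors suffice: color red → {x5, x6, x7}; color blue → {x1, x3, x4}; color green → {x2}. Every edge joins two different colors.

3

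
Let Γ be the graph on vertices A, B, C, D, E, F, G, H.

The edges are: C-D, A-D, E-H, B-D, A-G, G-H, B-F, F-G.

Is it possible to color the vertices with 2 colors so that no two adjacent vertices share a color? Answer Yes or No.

The cycle B-F-G-A-D-B has odd length 5, so it cannot be 2-colored; at least 3 colors are needed.
So 2 colors are not enough.

No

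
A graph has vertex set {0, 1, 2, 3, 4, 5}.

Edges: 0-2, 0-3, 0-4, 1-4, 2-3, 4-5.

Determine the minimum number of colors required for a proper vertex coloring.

3

0, 2, 3 are pairwise adjacent, so at least 3 colors are needed.
One proper 3-coloring: 0=a, 1=a, 2=c, 3=b, 4=b, 5=a. No two adjacent vertices share a color.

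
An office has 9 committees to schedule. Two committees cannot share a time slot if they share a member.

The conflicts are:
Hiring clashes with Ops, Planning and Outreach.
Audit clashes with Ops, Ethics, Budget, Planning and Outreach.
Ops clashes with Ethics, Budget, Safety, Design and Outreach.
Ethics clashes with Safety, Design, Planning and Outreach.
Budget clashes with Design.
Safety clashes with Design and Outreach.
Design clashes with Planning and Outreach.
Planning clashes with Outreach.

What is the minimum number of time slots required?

Ops, Ethics, Safety, Design, Outreach pairwise conflict, so at least 5 time slots are needed.
5 time slots suffice: time slot 1 → {Ops, Planning}; time slot 2 → {Budget, Outreach}; time slot 3 → {Hiring, Ethics}; time slot 4 → {Audit, Design}; time slot 5 → {Safety}. Every pair that conflicts lands in different time slots.

5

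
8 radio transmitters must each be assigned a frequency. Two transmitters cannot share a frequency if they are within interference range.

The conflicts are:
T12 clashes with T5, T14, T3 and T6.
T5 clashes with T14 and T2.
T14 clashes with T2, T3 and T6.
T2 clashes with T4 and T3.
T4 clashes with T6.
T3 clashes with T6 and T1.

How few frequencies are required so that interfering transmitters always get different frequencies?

T12, T14, T3, T6 are mutually in conflict, so at least 4 frequencies are needed.
A valid assignment using 4 frequencies: T12=3, T5=1, T14=2, T2=3, T4=1, T3=1, T6=4, T1=2. Every pair that conflicts lands in different frequencies.

4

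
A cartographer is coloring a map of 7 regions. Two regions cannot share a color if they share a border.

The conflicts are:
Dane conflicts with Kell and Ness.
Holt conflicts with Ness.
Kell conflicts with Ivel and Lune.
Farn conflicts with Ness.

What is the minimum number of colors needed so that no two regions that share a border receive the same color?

Kell and Lune conflict, so at least 2 colors are needed.
2 colors suffice: Dane=2, Holt=2, Kell=1, Farn=2, Ivel=2, Lune=2, Ness=1. Each listed conflict is separated.

2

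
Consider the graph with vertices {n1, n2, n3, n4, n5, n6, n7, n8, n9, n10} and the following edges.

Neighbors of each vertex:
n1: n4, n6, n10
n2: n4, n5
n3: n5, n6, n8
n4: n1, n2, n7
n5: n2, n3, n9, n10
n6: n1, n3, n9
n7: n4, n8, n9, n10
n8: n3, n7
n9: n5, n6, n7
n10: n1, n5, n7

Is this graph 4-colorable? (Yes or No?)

Yes

The chromatic number is 3. The cycle n9-n7-n4-n2-n5-n9 has odd length 5, so it cannot be 2-colored; at least 3 colors are needed.
3 colors suffice: color 1 → {n5, n6, n7}; color 2 → {n3, n4, n9, n10}; color 3 → {n1, n2, n8}.
Since 4 ≥ 3, a proper 4-coloring certainly exists.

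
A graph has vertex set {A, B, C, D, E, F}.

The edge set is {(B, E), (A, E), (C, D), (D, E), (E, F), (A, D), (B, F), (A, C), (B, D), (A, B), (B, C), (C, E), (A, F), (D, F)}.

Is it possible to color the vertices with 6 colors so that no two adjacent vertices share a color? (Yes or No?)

Yes

The chromatic number is 5. A, B, C, D, E are mutually adjacent (a clique of size 5), so at least 5 colors are needed.
One proper 5-coloring: A=4, B=3, C=5, D=1, E=2, F=5.
Since 6 ≥ 5, a proper 6-coloring certainly exists.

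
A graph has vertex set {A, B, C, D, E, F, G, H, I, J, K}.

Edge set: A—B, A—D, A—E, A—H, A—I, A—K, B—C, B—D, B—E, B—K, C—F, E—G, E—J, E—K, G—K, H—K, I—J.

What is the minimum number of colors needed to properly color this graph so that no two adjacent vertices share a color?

4

A, B, E, K form a clique, so at least 4 colors are needed.
4 colors suffice: color 1 → {A, C, G, J}; color 2 → {D, E, F, H, I}; color 3 → {B}; color 4 → {K}. Each edge has distinct colors on its endpoints.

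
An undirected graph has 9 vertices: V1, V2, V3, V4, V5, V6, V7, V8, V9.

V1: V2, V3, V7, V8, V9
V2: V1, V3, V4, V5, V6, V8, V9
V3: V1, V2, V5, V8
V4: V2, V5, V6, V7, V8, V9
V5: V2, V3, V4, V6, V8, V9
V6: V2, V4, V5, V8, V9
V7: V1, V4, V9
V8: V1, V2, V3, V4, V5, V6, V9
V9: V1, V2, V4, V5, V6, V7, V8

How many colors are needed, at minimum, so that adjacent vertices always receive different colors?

V2, V4, V5, V6, V8, V9 are pairwise adjacent (a clique of size 6), so at least 6 colors are needed.
One proper 6-coloring: V1=4, V2=3, V3=2, V4=4, V5=5, V6=6, V7=1, V8=1, V9=2. No two adjacent vertices share a color.

6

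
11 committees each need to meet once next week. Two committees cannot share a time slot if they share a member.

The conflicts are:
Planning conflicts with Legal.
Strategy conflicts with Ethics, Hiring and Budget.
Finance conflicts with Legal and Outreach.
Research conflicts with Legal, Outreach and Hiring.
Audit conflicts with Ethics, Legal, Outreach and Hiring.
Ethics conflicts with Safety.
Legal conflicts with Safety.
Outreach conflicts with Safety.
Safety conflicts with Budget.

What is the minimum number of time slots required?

Audit and Hiring conflict, so at least 2 time slots are needed.
2 time slots suffice: time slot 1 → {Ethics, Legal, Outreach, Hiring, Budget}; time slot 2 → {Planning, Strategy, Finance, Research, Audit, Safety}. No two conflicting committees share a time slot.

2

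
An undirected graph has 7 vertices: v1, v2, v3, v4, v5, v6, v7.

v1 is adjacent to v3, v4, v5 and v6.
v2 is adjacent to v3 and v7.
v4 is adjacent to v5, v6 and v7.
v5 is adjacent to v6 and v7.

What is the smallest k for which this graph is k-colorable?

4

v1, v4, v5, v6 are mutually adjacent (a clique of size 4), so at least 4 colors are needed.
A valid assignment using 4 colors: v1=green, v2=blue, v3=red, v4=red, v5=blue, v6=yellow, v7=green. No two adjacent vertices share a color.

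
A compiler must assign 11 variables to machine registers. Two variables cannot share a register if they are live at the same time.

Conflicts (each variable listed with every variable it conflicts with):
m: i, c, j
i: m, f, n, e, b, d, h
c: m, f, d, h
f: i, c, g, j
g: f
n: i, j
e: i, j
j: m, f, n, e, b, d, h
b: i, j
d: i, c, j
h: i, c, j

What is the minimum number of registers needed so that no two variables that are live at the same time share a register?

2

c and f conflict, so at least 2 registers are needed.
2 registers suffice: register 1 → {i, c, g, j}; register 2 → {m, f, n, e, b, d, h}. Each listed conflict is separated.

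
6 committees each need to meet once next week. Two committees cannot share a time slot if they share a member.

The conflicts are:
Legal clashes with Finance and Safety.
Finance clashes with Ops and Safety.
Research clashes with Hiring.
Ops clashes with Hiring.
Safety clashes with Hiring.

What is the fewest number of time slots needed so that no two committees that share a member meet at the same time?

3

Legal, Finance, Safety all conflict with each other, so at least 3 time slots are needed.
Using 3 time slots: Legal=3, Finance=1, Research=2, Ops=2, Safety=2, Hiring=1. Each listed conflict is separated.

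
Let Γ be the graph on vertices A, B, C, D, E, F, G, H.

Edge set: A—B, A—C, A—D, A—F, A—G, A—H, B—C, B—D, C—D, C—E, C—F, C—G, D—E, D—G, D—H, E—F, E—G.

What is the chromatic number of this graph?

A, C, D, G are pairwise adjacent (a clique of size 4), so at least 4 colors are needed.
4 colors suffice: color 1 → {D, F}; color 2 → {C, H}; color 3 → {A, E}; color 4 → {B, G}. Each edge has distinct colors on its endpoints.

4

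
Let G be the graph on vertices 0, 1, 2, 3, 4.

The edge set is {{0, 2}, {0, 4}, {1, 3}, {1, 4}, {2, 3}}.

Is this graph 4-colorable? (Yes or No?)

Yes

The chromatic number is 3. The cycle 0-4-1-3-2-0 has odd length 5, so it cannot be 2-colored; at least 3 colors are needed.
3 colors suffice: color red → {1, 2}; color blue → {3, 4}; color green → {0}.
Since 4 ≥ 3, a proper 4-coloring certainly exists.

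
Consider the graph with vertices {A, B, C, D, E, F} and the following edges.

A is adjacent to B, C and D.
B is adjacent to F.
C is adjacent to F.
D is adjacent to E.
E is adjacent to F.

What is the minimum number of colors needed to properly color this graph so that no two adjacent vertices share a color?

The cycle E-F-C-A-D-E has odd length 5, so it cannot be 2-colored; at least 3 colors are needed.
3 colors suffice: color 1 → {A, F}; color 2 → {B, C, D}; color 3 → {E}. No two adjacent vertices share a color.

3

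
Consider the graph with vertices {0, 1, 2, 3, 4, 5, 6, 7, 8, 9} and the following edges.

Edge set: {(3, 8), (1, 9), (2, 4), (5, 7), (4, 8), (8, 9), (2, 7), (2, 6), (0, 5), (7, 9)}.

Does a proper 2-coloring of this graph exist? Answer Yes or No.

No

The cycle 8-9-7-2-4-8 has odd length 5, so it cannot be 2-colored; at least 3 colors are needed.
So 2 colors are not enough.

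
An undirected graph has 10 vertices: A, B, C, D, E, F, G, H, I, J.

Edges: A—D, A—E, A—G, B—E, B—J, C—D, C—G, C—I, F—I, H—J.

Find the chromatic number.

H and J are adjacent, so at least 2 colors are needed.
2 colors suffice: color 1 → {A, B, C, F, H}; color 2 → {D, E, G, I, J}. Every edge joins two different colors.

2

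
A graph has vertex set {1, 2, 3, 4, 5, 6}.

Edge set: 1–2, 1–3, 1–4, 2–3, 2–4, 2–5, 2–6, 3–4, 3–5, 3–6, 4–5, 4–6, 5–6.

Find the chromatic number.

5

2, 3, 4, 5, 6 form a clique, so at least 5 colors are needed.
One proper 5-coloring: 1=d, 2=a, 3=b, 4=c, 5=d, 6=e. Every edge joins two different colors.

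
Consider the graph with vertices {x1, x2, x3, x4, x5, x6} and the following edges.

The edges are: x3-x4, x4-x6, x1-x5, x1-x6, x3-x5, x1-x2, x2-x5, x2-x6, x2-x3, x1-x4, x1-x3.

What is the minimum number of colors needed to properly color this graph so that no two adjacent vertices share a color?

4

x1, x2, x3, x5 are mutually adjacent (a clique of size 4), so at least 4 colors are needed.
4 colors suffice: color red → {x1}; color blue → {x2, x4}; color green → {x3, x6}; color yellow → {x5}. No two adjacent vertices share a color.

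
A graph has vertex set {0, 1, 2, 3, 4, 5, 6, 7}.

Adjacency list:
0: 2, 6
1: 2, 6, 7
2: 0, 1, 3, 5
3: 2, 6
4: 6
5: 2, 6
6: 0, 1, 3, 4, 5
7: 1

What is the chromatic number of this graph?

0 and 2 are adjacent, so at least 2 colors are needed.
One proper 2-coloring: 0=blue, 1=blue, 2=red, 3=blue, 4=blue, 5=blue, 6=red, 7=red. Each edge has distinct colors on its endpoints.

2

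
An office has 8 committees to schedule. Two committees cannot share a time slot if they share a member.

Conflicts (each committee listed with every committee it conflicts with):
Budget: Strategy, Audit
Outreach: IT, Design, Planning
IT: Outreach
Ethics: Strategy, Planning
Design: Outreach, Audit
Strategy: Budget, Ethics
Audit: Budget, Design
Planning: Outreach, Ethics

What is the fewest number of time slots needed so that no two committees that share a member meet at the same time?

3

The cycle Ethics-Planning-Outreach-Design-Audit-Budget-Strategy-Ethics has odd length 7, so it cannot be 2-colored; at least 3 time slots are needed.
3 time slots suffice: Budget=1, Outreach=1, IT=2, Ethics=1, Design=2, Strategy=2, Audit=3, Planning=2. Every pair that conflicts lands in different time slots.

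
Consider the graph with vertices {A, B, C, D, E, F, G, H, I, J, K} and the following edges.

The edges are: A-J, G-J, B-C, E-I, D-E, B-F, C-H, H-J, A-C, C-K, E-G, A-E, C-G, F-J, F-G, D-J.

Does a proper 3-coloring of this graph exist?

Yes

The chromatic number is 3. F, G, J are pairwise adjacent, so at least 3 colors are needed.
3 colors suffice: color 1 → {C, E, J}; color 2 → {A, B, D, G, H, I, K}; color 3 → {F}.
That is already a proper 3-coloring.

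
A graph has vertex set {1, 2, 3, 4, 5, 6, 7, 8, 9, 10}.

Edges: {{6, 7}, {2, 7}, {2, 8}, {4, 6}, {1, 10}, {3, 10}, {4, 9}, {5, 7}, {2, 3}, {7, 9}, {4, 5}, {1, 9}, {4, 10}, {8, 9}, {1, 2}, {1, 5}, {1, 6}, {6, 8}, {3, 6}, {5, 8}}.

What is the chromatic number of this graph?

6 and 8 are adjacent, so at least 2 colors are needed.
A valid assignment using 2 colors: 1=b, 2=a, 3=b, 4=b, 5=a, 6=a, 7=b, 8=b, 9=a, 10=a. Each edge has distinct colors on its endpoints.

2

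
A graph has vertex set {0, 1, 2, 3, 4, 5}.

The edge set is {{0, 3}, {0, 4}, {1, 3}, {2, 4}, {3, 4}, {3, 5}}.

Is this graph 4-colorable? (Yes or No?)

The chromatic number is 3. 0, 3, 4 are pairwise adjacent, so at least 3 colors are needed.
One proper 3-coloring: 0=c, 1=b, 2=a, 3=a, 4=b, 5=b.
Since 4 ≥ 3, a proper 4-coloring certainly exists.

Yes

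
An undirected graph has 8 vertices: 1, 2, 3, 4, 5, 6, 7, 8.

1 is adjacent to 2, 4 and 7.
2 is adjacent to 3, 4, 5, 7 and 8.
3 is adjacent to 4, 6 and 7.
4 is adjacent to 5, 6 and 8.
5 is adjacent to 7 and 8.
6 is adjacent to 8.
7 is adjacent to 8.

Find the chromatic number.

2, 4, 5, 8 are mutually adjacent (a clique of size 4), so at least 4 colors are needed.
One proper 4-coloring: 1=green, 2=red, 3=green, 4=blue, 5=yellow, 6=red, 7=blue, 8=green. Every edge joins two different colors.

4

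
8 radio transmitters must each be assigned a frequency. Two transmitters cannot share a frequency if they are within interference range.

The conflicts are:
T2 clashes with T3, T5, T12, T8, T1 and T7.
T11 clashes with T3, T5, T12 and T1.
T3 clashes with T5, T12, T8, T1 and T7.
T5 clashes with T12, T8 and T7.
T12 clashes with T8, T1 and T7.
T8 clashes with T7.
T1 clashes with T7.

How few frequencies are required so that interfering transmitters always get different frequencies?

T2, T3, T5, T12, T8, T7 all conflict with each other, so at least 6 frequencies are needed.
A valid assignment using 6 frequencies: T2=3, T11=3, T3=1, T5=4, T12=2, T8=6, T1=4, T7=5. No two conflicting transmitters share a frequency.

6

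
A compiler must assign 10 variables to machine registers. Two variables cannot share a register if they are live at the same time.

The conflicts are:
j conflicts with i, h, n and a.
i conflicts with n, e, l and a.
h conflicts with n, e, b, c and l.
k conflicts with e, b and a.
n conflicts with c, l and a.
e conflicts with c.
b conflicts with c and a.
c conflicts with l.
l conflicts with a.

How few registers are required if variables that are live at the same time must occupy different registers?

h, n, c, l pairwise conflict, so at least 4 registers are needed.
4 registers suffice: register 1 → {h, a}; register 2 → {n, e, b}; register 3 → {i, k, c}; register 4 → {j, l}. Every pair that conflicts lands in different registers.

4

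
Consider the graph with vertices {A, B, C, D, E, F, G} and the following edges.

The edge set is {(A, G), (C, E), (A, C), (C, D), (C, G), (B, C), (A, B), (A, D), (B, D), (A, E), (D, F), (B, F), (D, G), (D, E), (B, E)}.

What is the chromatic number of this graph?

5

A, B, C, D, E are pairwise adjacent (a clique of size 5), so at least 5 colors are needed.
5 colors suffice: color 1 → {D}; color 2 → {C, F}; color 3 → {A}; color 4 → {B, G}; color 5 → {E}. No two adjacent vertices share a color.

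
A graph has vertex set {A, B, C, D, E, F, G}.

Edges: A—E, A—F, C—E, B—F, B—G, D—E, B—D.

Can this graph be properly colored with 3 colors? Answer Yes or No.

The chromatic number is 3. The cycle F-A-E-D-B-F has odd length 5, so it cannot be 2-colored; at least 3 colors are needed.
A valid assignment using 3 colors: A=blue, B=red, C=blue, D=blue, E=red, F=green, G=blue.
That is already a proper 3-coloring.

Yes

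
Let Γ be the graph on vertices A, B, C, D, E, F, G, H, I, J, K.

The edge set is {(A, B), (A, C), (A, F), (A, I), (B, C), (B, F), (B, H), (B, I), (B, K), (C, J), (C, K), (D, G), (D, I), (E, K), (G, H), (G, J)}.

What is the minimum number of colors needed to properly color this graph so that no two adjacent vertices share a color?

3

A, B, I form a triangle, so at least 3 colors are needed.
3 colors suffice: color red → {B, E, G}; color blue → {A, D, H, J, K}; color green → {C, F, I}. Each edge has distinct colors on its endpoints.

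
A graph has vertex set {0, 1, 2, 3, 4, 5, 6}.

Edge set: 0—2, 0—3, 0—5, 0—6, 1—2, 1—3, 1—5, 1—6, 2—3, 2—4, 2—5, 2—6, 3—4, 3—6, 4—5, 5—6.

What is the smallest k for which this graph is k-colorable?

0, 2, 5, 6 form a clique, so at least 4 colors are needed.
One proper 4-coloring: 0=d, 1=d, 2=a, 3=b, 4=c, 5=b, 6=c. Every edge joins two different colors.

4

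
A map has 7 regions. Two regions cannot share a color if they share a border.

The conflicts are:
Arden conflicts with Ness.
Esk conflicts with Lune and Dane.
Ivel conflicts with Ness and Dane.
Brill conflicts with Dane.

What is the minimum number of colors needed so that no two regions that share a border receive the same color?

Brill and Dane conflict, so at least 2 colors are needed.
A valid assignment using 2 colors: Arden=2, Esk=2, Ivel=2, Brill=2, Lune=1, Ness=1, Dane=1. No two conflicting regions share a color.

2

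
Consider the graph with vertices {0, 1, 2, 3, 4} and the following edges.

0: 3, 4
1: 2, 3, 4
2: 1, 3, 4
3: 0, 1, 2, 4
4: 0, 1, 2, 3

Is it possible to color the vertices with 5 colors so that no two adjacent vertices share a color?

Yes

The chromatic number is 4. 1, 2, 3, 4 form a clique, so at least 4 colors are needed.
4 colors suffice: color red → {4}; color blue → {3}; color green → {0, 1}; color yellow → {2}.
Since 5 ≥ 4, a proper 5-coloring certainly exists.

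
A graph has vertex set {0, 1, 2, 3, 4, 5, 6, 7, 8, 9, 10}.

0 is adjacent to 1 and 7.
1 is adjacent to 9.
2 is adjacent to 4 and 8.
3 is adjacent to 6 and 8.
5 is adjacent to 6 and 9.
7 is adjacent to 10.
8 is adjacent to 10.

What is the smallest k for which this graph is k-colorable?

The cycle 9-5-6-3-8-10-7-0-1-9 has odd length 9, so it cannot be 2-colored; at least 3 colors are needed.
A valid assignment using 3 colors: 0=red, 1=blue, 2=blue, 3=blue, 4=red, 5=blue, 6=red, 7=blue, 8=red, 9=red, 10=green. Each edge has distinct colors on its endpoints.

3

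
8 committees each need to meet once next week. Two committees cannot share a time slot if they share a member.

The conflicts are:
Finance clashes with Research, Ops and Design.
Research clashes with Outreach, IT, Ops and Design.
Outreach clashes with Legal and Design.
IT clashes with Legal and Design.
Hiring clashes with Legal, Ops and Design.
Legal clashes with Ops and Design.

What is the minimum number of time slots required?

Research, IT, Design are mutually in conflict, so at least 3 time slots are needed.
Using 3 time slots: Finance=3, Research=2, Outreach=3, IT=3, Hiring=3, Legal=2, Ops=1, Design=1. No two conflicting committees share a time slot.

3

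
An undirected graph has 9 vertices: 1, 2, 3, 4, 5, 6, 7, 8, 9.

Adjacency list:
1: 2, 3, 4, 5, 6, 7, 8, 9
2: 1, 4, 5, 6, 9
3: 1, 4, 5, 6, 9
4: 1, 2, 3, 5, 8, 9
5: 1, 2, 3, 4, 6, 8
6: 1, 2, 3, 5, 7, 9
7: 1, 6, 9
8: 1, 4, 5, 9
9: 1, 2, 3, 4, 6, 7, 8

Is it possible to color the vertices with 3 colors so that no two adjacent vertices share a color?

1, 2, 5, 6 are pairwise adjacent (a clique of size 4), so at least 4 colors are needed.
So 3 colors are not enough.

No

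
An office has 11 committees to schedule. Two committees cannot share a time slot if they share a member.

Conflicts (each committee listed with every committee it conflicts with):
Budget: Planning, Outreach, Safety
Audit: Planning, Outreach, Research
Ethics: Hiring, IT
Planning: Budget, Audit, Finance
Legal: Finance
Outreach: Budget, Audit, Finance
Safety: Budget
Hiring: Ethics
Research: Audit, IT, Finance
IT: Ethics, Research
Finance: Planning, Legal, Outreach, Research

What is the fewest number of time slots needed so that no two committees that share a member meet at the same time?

Legal and Finance conflict, so at least 2 time slots are needed.
2 time slots suffice: time slot 1 → {Budget, Audit, Hiring, IT, Finance}; time slot 2 → {Ethics, Planning, Legal, Outreach, Safety, Research}. Every pair that conflicts lands in different time slots.

2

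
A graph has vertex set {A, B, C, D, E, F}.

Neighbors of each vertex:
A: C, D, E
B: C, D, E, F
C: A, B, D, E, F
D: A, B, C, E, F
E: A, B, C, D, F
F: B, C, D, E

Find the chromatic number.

5

B, C, D, E, F are mutually adjacent (a clique of size 5), so at least 5 colors are needed.
5 colors suffice: color 1 → {D}; color 2 → {C}; color 3 → {E}; color 4 → {A, F}; color 5 → {B}. No two adjacent vertices share a color.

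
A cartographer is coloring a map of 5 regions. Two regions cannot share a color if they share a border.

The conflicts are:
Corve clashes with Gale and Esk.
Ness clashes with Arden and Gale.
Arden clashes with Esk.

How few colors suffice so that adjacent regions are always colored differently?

3

The cycle Esk-Corve-Gale-Ness-Arden-Esk has odd length 5, so it cannot be 2-colored; at least 3 colors are needed.
A valid assignment using 3 colors: Corve=2, Ness=2, Arden=3, Gale=1, Esk=1. Every pair that conflicts lands in different colors.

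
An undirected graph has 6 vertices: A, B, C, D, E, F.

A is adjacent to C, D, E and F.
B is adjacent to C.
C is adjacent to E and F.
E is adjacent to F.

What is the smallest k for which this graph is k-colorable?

A, C, E, F form a clique, so at least 4 colors are needed.
4 colors suffice: color 1 → {A, B}; color 2 → {C, D}; color 3 → {F}; color 4 → {E}. Each edge has distinct colors on its endpoints.

4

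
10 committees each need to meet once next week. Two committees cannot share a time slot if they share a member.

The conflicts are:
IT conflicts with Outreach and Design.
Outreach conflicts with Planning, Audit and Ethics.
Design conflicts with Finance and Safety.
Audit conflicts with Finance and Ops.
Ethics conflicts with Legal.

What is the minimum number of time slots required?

The cycle Finance-Audit-Outreach-IT-Design-Finance has odd length 5, so it cannot be 2-colored; at least 3 time slots are needed.
A valid assignment using 3 time slots: IT=2, Outreach=1, Design=1, Planning=2, Audit=2, Ethics=2, Legal=1, Finance=3, Safety=2, Ops=1. Each listed conflict is separated.

3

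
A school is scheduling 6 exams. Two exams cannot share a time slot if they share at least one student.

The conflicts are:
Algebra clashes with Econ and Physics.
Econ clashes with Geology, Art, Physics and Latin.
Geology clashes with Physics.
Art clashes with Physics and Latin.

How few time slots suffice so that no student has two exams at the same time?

3

Econ, Art, Latin all conflict with each other, so at least 3 time slots are needed.
Using 3 time slots: Algebra=3, Econ=1, Geology=3, Art=3, Physics=2, Latin=2. No two conflicting exams share a time slot.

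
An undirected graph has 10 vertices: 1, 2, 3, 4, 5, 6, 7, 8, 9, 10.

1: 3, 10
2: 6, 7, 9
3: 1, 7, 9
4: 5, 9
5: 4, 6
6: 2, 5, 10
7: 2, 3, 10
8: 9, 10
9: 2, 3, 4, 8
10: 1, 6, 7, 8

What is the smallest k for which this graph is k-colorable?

The cycle 2-6-5-4-9-2 has odd length 5, so it cannot be 2-colored; at least 3 colors are needed.
3 colors suffice: color red → {5, 9, 10}; color blue → {1, 4, 6, 7, 8}; color green → {2, 3}. No two adjacent vertices share a color.

3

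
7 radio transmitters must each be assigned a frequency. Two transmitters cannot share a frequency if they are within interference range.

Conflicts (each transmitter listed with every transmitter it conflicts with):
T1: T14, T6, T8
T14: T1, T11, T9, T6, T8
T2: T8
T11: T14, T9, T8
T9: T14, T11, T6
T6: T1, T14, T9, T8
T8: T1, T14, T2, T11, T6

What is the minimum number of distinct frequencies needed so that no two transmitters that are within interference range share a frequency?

4

T1, T14, T6, T8 are mutually in conflict, so at least 4 frequencies are needed.
4 frequencies suffice: frequency 1 → {T14, T2}; frequency 2 → {T9, T8}; frequency 3 → {T11, T6}; frequency 4 → {T1}. Each listed conflict is separated.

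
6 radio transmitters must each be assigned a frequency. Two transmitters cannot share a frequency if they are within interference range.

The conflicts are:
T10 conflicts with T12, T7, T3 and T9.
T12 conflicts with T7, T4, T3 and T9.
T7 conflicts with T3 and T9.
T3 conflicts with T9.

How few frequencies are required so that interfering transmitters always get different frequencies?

5

T10, T12, T7, T3, T9 all conflict with each other, so at least 5 frequencies are needed.
Using 5 frequencies: T10=5, T12=1, T7=4, T4=2, T3=3, T9=2. No two conflicting transmitters share a frequency.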